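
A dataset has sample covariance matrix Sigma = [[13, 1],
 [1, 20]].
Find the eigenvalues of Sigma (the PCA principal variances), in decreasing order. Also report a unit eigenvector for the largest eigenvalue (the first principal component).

Step 1 — characteristic polynomial of 2×2 Sigma:
  det(Sigma - λI) = λ² - trace · λ + det = 0.
  trace = 13 + 20 = 33, det = 13·20 - (1)² = 259.
Step 2 — discriminant:
  Δ = trace² - 4·det = 1089 - 1036 = 53.
Step 3 — eigenvalues:
  λ = (trace ± √Δ)/2 = (33 ± 7.2801)/2,
  λ_1 = 20.1401,  λ_2 = 12.8599.

Step 4 — unit eigenvector for λ_1: solve (Sigma - λ_1 I)v = 0. First row:
  (13 - 20.1401)·v_x + (1)·v_y = 0, i.e. (-7.1401)·v_x + (1)·v_y = 0,
  so v ∝ (b, λ_1 - a) = (1, 7.1401) = u.
  ||u|| = √((1)² + (7.1401)²) = √(51.9804) ≈ 7.2097,
  v_1 = u/||u|| ≈ (0.1387, 0.9903) (||v_1|| = 1).

λ_1 = 20.1401,  λ_2 = 12.8599;  v_1 ≈ (0.1387, 0.9903)


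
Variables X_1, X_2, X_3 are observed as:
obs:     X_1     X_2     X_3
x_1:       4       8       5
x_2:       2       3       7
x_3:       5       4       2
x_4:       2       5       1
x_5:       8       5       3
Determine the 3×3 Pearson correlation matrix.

Step 1 — column means:
  mean(X_1) = (4 + 2 + 5 + 2 + 8) / 5 = 21/5 = 4.2
  mean(X_2) = (8 + 3 + 4 + 5 + 5) / 5 = 25/5 = 5
  mean(X_3) = (5 + 7 + 2 + 1 + 3) / 5 = 18/5 = 3.6

Step 2 — sample variances and covariances s[i,j] = (1/(n-1)) · Σ_k (x_{k,i} - mean_i) · (x_{k,j} - mean_j), with n-1 = 4:
  s[X_1,X_1] = ((-0.2)·(-0.2) + (-2.2)·(-2.2) + (0.8)·(0.8) + (-2.2)·(-2.2) + (3.8)·(3.8)) / 4 = 24.8/4 = 6.2
  s[X_1,X_2] = ((-0.2)·(3) + (-2.2)·(-2) + (0.8)·(-1) + (-2.2)·(0) + (3.8)·(0)) / 4 = 3/4 = 0.75
  s[X_1,X_3] = ((-0.2)·(1.4) + (-2.2)·(3.4) + (0.8)·(-1.6) + (-2.2)·(-2.6) + (3.8)·(-0.6)) / 4 = -5.6/4 = -1.4
  s[X_2,X_2] = ((3)·(3) + (-2)·(-2) + (-1)·(-1) + (0)·(0) + (0)·(0)) / 4 = 14/4 = 3.5
  s[X_2,X_3] = ((3)·(1.4) + (-2)·(3.4) + (-1)·(-1.6) + (0)·(-2.6) + (0)·(-0.6)) / 4 = -1/4 = -0.25
  s[X_3,X_3] = ((1.4)·(1.4) + (3.4)·(3.4) + (-1.6)·(-1.6) + (-2.6)·(-2.6) + (-0.6)·(-0.6)) / 4 = 23.2/4 = 5.8
  Sample standard deviations s_i = √(s[i,i]):
  s(X_1) = √(6.2) = 2.49
  s(X_2) = √(3.5) = 1.8708
  s(X_3) = √(5.8) = 2.4083

Step 3 — r_{ij} = s_{ij} / (s_i · s_j):
  r[X_1,X_1] = 1 (diagonal).
  r[X_1,X_2] = 0.75 / (2.49 · 1.8708) = 0.75 / 4.6583 = 0.161
  r[X_1,X_3] = -1.4 / (2.49 · 2.4083) = -1.4 / 5.9967 = -0.2335
  r[X_2,X_2] = 1 (diagonal).
  r[X_2,X_3] = -0.25 / (1.8708 · 2.4083) = -0.25 / 4.5056 = -0.0555
  r[X_3,X_3] = 1 (diagonal).

R is symmetric with unit diagonal. Assembling:

R = [[1, 0.161, -0.2335],
 [0.161, 1, -0.0555],
 [-0.2335, -0.0555, 1]]


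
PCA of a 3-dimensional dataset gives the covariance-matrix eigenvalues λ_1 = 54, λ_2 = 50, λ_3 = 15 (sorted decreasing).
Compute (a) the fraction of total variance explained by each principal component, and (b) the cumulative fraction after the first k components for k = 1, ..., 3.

Step 1 — total variance = trace(Sigma) = Σ λ_i = 54 + 50 + 15 = 119.

Step 2 — fraction explained by component i = λ_i / Σ λ:
  PC1: 54/119 = 0.4538
  PC2: 50/119 = 0.4202
  PC3: 15/119 = 0.1261

Step 3 — cumulative fraction after k components = (λ_1 + ... + λ_k) / Σ λ:
  k = 1: 54/119 = 0.4538
  k = 2: (54 + 50)/119 = 104/119 = 0.8739
  k = 3: (54 + 50 + 15)/119 = 119/119 = 1

Summary (fraction, with percent):

explained: PC1 0.4538 (45.38%), PC2 0.4202 (42.02%), PC3 0.1261 (12.61%);  cumulative: 0.4538, 0.8739, 1


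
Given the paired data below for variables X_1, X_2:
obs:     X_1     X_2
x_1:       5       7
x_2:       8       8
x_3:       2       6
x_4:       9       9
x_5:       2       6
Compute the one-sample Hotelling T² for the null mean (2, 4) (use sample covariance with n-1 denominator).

Step 1 — sample mean vector:
  mean(X_1) = (5 + 8 + 2 + 9 + 2) / 5 = 26/5 = 5.2
  mean(X_2) = (7 + 8 + 6 + 9 + 6) / 5 = 36/5 = 7.2
  x̄ = (5.2, 7.2),  deviation x̄ - mu_0 = (5.2, 7.2) - (2, 4) = (3.2, 3.2).

Step 2 — sample covariance matrix, S[i,j] = (1/(n-1)) · Σ_k (x_{k,i} - mean_i) · (x_{k,j} - mean_j), divisor n-1 = 4:
  S[X_1,X_1] = ((-0.2)·(-0.2) + (2.8)·(2.8) + (-3.2)·(-3.2) + (3.8)·(3.8) + (-3.2)·(-3.2)) / 4 = 42.8/4 = 10.7
  S[X_1,X_2] = ((-0.2)·(-0.2) + (2.8)·(0.8) + (-3.2)·(-1.2) + (3.8)·(1.8) + (-3.2)·(-1.2)) / 4 = 16.8/4 = 4.2
  S[X_2,X_2] = ((-0.2)·(-0.2) + (0.8)·(0.8) + (-1.2)·(-1.2) + (1.8)·(1.8) + (-1.2)·(-1.2)) / 4 = 6.8/4 = 1.7
  S = [[10.7, 4.2],
 [4.2, 1.7]].

Step 3 — invert S. det(S) = 10.7·1.7 - (4.2)² = 0.55.
  S^{-1} = (1/det) · [[d, -b], [-b, a]] = [[3.0909, -7.6364],
 [-7.6364, 19.4545]].

Step 4 — quadratic form (x̄ - mu_0)^T · S^{-1} · (x̄ - mu_0):
  S^{-1} · (x̄ - mu_0) = (-14.5455, 37.8182),
  (x̄ - mu_0)^T · [...] = (3.2)·(-14.5455) + (3.2)·(37.8182) = 74.4727.

Step 5 — scale by n: T² = 5 · 74.4727 = 372.3636.

T² ≈ 372.3636


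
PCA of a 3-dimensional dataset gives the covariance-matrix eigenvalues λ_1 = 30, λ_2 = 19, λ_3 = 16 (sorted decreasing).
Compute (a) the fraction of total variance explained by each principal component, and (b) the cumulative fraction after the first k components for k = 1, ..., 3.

Step 1 — total variance = trace(Sigma) = Σ λ_i = 30 + 19 + 16 = 65.

Step 2 — fraction explained by component i = λ_i / Σ λ:
  PC1: 30/65 = 0.4615
  PC2: 19/65 = 0.2923
  PC3: 16/65 = 0.2462

Step 3 — cumulative fraction after k components = (λ_1 + ... + λ_k) / Σ λ:
  k = 1: 30/65 = 0.4615
  k = 2: (30 + 19)/65 = 49/65 = 0.7538
  k = 3: (30 + 19 + 16)/65 = 65/65 = 1

Summary (fraction, with percent):

explained: PC1 0.4615 (46.15%), PC2 0.2923 (29.23%), PC3 0.2462 (24.62%);  cumulative: 0.4615, 0.7538, 1


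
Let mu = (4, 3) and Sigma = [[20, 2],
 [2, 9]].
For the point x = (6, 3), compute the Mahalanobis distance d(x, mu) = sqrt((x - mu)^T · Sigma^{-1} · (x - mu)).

Step 1 — centre the observation: (x - mu) = (2, 0).

Step 2 — invert Sigma. det(Sigma) = 20·9 - (2)² = 176.
  Sigma^{-1} = (1/det) · [[d, -b], [-b, a]] = [[0.0511, -0.0114],
 [-0.0114, 0.1136]].

Step 3 — form the quadratic (x - mu)^T · Sigma^{-1} · (x - mu):
  Sigma^{-1} · (x - mu) = (0.1023, -0.0227).
  (x - mu)^T · [Sigma^{-1} · (x - mu)] = (2)·(0.1023) + (0)·(-0.0227) = 0.2045.

Step 4 — take square root: d = √(0.2045) ≈ 0.4523.

d(x, mu) = √(0.2045) ≈ 0.4523


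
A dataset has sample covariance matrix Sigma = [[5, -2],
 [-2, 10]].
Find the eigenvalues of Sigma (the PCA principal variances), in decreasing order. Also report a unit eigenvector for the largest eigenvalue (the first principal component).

Step 1 — characteristic polynomial of 2×2 Sigma:
  det(Sigma - λI) = λ² - trace · λ + det = 0.
  trace = 5 + 10 = 15, det = 5·10 - (-2)² = 46.
Step 2 — discriminant:
  Δ = trace² - 4·det = 225 - 184 = 41.
Step 3 — eigenvalues:
  λ = (trace ± √Δ)/2 = (15 ± 6.4031)/2,
  λ_1 = 10.7016,  λ_2 = 4.2984.

Step 4 — unit eigenvector for λ_1: solve (Sigma - λ_1 I)v = 0. First row:
  (5 - 10.7016)·v_x + (-2)·v_y = 0, i.e. (-5.7016)·v_x + (-2)·v_y = 0,
  so v ∝ (b, λ_1 - a) = (-2, 5.7016); multiply by -1 so the first entry is positive: u = (2, -5.7016).
  ||u|| = √((2)² + (-5.7016)²) = √(36.5078) ≈ 6.0422,
  v_1 = u/||u|| ≈ (0.331, -0.9436) (||v_1|| = 1).

λ_1 = 10.7016,  λ_2 = 4.2984;  v_1 ≈ (0.331, -0.9436)


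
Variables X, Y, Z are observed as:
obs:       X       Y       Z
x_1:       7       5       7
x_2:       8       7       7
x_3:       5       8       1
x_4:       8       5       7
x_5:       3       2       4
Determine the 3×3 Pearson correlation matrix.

Step 1 — column means:
  mean(X) = (7 + 8 + 5 + 8 + 3) / 5 = 31/5 = 6.2
  mean(Y) = (5 + 7 + 8 + 5 + 2) / 5 = 27/5 = 5.4
  mean(Z) = (7 + 7 + 1 + 7 + 4) / 5 = 26/5 = 5.2

Step 2 — sample variances and covariances s[i,j] = (1/(n-1)) · Σ_k (x_{k,i} - mean_i) · (x_{k,j} - mean_j), with n-1 = 4:
  s[X,X] = ((0.8)·(0.8) + (1.8)·(1.8) + (-1.2)·(-1.2) + (1.8)·(1.8) + (-3.2)·(-3.2)) / 4 = 18.8/4 = 4.7
  s[X,Y] = ((0.8)·(-0.4) + (1.8)·(1.6) + (-1.2)·(2.6) + (1.8)·(-0.4) + (-3.2)·(-3.4)) / 4 = 9.6/4 = 2.4
  s[X,Z] = ((0.8)·(1.8) + (1.8)·(1.8) + (-1.2)·(-4.2) + (1.8)·(1.8) + (-3.2)·(-1.2)) / 4 = 16.8/4 = 4.2
  s[Y,Y] = ((-0.4)·(-0.4) + (1.6)·(1.6) + (2.6)·(2.6) + (-0.4)·(-0.4) + (-3.4)·(-3.4)) / 4 = 21.2/4 = 5.3
  s[Y,Z] = ((-0.4)·(1.8) + (1.6)·(1.8) + (2.6)·(-4.2) + (-0.4)·(1.8) + (-3.4)·(-1.2)) / 4 = -5.4/4 = -1.35
  s[Z,Z] = ((1.8)·(1.8) + (1.8)·(1.8) + (-4.2)·(-4.2) + (1.8)·(1.8) + (-1.2)·(-1.2)) / 4 = 28.8/4 = 7.2
  Sample standard deviations s_i = √(s[i,i]):
  s(X) = √(4.7) = 2.1679
  s(Y) = √(5.3) = 2.3022
  s(Z) = √(7.2) = 2.6833

Step 3 — r_{ij} = s_{ij} / (s_i · s_j):
  r[X,X] = 1 (diagonal).
  r[X,Y] = 2.4 / (2.1679 · 2.3022) = 2.4 / 4.991 = 0.4809
  r[X,Z] = 4.2 / (2.1679 · 2.6833) = 4.2 / 5.8172 = 0.722
  r[Y,Y] = 1 (diagonal).
  r[Y,Z] = -1.35 / (2.3022 · 2.6833) = -1.35 / 6.1774 = -0.2185
  r[Z,Z] = 1 (diagonal).

R is symmetric with unit diagonal. Assembling:

R = [[1, 0.4809, 0.722],
 [0.4809, 1, -0.2185],
 [0.722, -0.2185, 1]]


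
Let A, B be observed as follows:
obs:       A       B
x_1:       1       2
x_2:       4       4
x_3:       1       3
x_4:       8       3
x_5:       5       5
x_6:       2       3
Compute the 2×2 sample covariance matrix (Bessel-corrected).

Step 1 — column means:
  mean(A) = (1 + 4 + 1 + 8 + 5 + 2) / 6 = 21/6 = 3.5
  mean(B) = (2 + 4 + 3 + 3 + 5 + 3) / 6 = 20/6 = 3.3333

Step 2 — sample covariance S[i,j] = (1/(n-1)) · Σ_k (x_{k,i} - mean_i) · (x_{k,j} - mean_j), with n-1 = 5.
  S[A,A] = ((-2.5)·(-2.5) + (0.5)·(0.5) + (-2.5)·(-2.5) + (4.5)·(4.5) + (1.5)·(1.5) + (-1.5)·(-1.5)) / 5 = 37.5/5 = 7.5
  S[A,B] = ((-2.5)·(-1.3333) + (0.5)·(0.6667) + (-2.5)·(-0.3333) + (4.5)·(-0.3333) + (1.5)·(1.6667) + (-1.5)·(-0.3333)) / 5 = 6/5 = 1.2
  S[B,B] = ((-1.3333)·(-1.3333) + (0.6667)·(0.6667) + (-0.3333)·(-0.3333) + (-0.3333)·(-0.3333) + (1.6667)·(1.6667) + (-0.3333)·(-0.3333)) / 5 = 5.3333/5 = 1.0667

S is symmetric (S[j,i] = S[i,j]). Assembling:

S = [[7.5, 1.2],
 [1.2, 1.0667]]


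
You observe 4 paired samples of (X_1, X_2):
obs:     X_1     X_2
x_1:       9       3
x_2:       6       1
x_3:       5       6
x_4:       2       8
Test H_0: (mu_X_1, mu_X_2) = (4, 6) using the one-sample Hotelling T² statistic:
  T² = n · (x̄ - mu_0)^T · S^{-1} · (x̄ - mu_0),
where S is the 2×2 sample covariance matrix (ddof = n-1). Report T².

Step 1 — sample mean vector:
  mean(X_1) = (9 + 6 + 5 + 2) / 4 = 22/4 = 5.5
  mean(X_2) = (3 + 1 + 6 + 8) / 4 = 18/4 = 4.5
  x̄ = (5.5, 4.5),  deviation x̄ - mu_0 = (5.5, 4.5) - (4, 6) = (1.5, -1.5).

Step 2 — sample covariance matrix, S[i,j] = (1/(n-1)) · Σ_k (x_{k,i} - mean_i) · (x_{k,j} - mean_j), divisor n-1 = 3:
  S[X_1,X_1] = ((3.5)·(3.5) + (0.5)·(0.5) + (-0.5)·(-0.5) + (-3.5)·(-3.5)) / 3 = 25/3 = 8.3333
  S[X_1,X_2] = ((3.5)·(-1.5) + (0.5)·(-3.5) + (-0.5)·(1.5) + (-3.5)·(3.5)) / 3 = -20/3 = -6.6667
  S[X_2,X_2] = ((-1.5)·(-1.5) + (-3.5)·(-3.5) + (1.5)·(1.5) + (3.5)·(3.5)) / 3 = 29/3 = 9.6667
  S = [[8.3333, -6.6667],
 [-6.6667, 9.6667]].

Step 3 — invert S. det(S) = 8.3333·9.6667 - (-6.6667)² = 36.1111.
  S^{-1} = (1/det) · [[d, -b], [-b, a]] = [[0.2677, 0.1846],
 [0.1846, 0.2308]].

Step 4 — quadratic form (x̄ - mu_0)^T · S^{-1} · (x̄ - mu_0):
  S^{-1} · (x̄ - mu_0) = (0.1246, -0.0692),
  (x̄ - mu_0)^T · [...] = (1.5)·(0.1246) + (-1.5)·(-0.0692) = 0.2908.

Step 5 — scale by n: T² = 4 · 0.2908 = 1.1631.

T² ≈ 1.1631


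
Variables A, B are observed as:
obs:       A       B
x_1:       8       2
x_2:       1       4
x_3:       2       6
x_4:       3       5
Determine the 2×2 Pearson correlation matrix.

Step 1 — column means:
  mean(A) = (8 + 1 + 2 + 3) / 4 = 14/4 = 3.5
  mean(B) = (2 + 4 + 6 + 5) / 4 = 17/4 = 4.25

Step 2 — sample variances and covariances s[i,j] = (1/(n-1)) · Σ_k (x_{k,i} - mean_i) · (x_{k,j} - mean_j), with n-1 = 3:
  s[A,A] = ((4.5)·(4.5) + (-2.5)·(-2.5) + (-1.5)·(-1.5) + (-0.5)·(-0.5)) / 3 = 29/3 = 9.6667
  s[A,B] = ((4.5)·(-2.25) + (-2.5)·(-0.25) + (-1.5)·(1.75) + (-0.5)·(0.75)) / 3 = -12.5/3 = -4.1667
  s[B,B] = ((-2.25)·(-2.25) + (-0.25)·(-0.25) + (1.75)·(1.75) + (0.75)·(0.75)) / 3 = 8.75/3 = 2.9167
  Sample standard deviations s_i = √(s[i,i]):
  s(A) = √(9.6667) = 3.1091
  s(B) = √(2.9167) = 1.7078

Step 3 — r_{ij} = s_{ij} / (s_i · s_j):
  r[A,A] = 1 (diagonal).
  r[A,B] = -4.1667 / (3.1091 · 1.7078) = -4.1667 / 5.3098 = -0.7847
  r[B,B] = 1 (diagonal).

R is symmetric with unit diagonal. Assembling:

R = [[1, -0.7847],
 [-0.7847, 1]]


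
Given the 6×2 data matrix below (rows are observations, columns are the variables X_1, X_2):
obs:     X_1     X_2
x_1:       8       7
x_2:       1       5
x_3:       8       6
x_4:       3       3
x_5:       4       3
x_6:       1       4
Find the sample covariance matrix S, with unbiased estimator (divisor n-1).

Step 1 — column means:
  mean(X_1) = (8 + 1 + 8 + 3 + 4 + 1) / 6 = 25/6 = 4.1667
  mean(X_2) = (7 + 5 + 6 + 3 + 3 + 4) / 6 = 28/6 = 4.6667

Step 2 — sample covariance S[i,j] = (1/(n-1)) · Σ_k (x_{k,i} - mean_i) · (x_{k,j} - mean_j), with n-1 = 5.
  S[X_1,X_1] = ((3.8333)·(3.8333) + (-3.1667)·(-3.1667) + (3.8333)·(3.8333) + (-1.1667)·(-1.1667) + (-0.1667)·(-0.1667) + (-3.1667)·(-3.1667)) / 5 = 50.8333/5 = 10.1667
  S[X_1,X_2] = ((3.8333)·(2.3333) + (-3.1667)·(0.3333) + (3.8333)·(1.3333) + (-1.1667)·(-1.6667) + (-0.1667)·(-1.6667) + (-3.1667)·(-0.6667)) / 5 = 17.3333/5 = 3.4667
  S[X_2,X_2] = ((2.3333)·(2.3333) + (0.3333)·(0.3333) + (1.3333)·(1.3333) + (-1.6667)·(-1.6667) + (-1.6667)·(-1.6667) + (-0.6667)·(-0.6667)) / 5 = 13.3333/5 = 2.6667

S is symmetric (S[j,i] = S[i,j]). Assembling:

S = [[10.1667, 3.4667],
 [3.4667, 2.6667]]


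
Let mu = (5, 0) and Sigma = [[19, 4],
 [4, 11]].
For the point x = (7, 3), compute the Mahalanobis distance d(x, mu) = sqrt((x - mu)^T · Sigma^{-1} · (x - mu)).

Step 1 — centre the observation: (x - mu) = (2, 3).

Step 2 — invert Sigma. det(Sigma) = 19·11 - (4)² = 193.
  Sigma^{-1} = (1/det) · [[d, -b], [-b, a]] = [[0.057, -0.0207],
 [-0.0207, 0.0984]].

Step 3 — form the quadratic (x - mu)^T · Sigma^{-1} · (x - mu):
  Sigma^{-1} · (x - mu) = (0.0518, 0.2539).
  (x - mu)^T · [Sigma^{-1} · (x - mu)] = (2)·(0.0518) + (3)·(0.2539) = 0.8653.

Step 4 — take square root: d = √(0.8653) ≈ 0.9302.

d(x, mu) = √(0.8653) ≈ 0.9302


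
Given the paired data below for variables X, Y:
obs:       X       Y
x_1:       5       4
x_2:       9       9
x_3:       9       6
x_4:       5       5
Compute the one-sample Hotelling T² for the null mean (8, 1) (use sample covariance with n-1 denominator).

Step 1 — sample mean vector:
  mean(X) = (5 + 9 + 9 + 5) / 4 = 28/4 = 7
  mean(Y) = (4 + 9 + 6 + 5) / 4 = 24/4 = 6
  x̄ = (7, 6),  deviation x̄ - mu_0 = (7, 6) - (8, 1) = (-1, 5).

Step 2 — sample covariance matrix, S[i,j] = (1/(n-1)) · Σ_k (x_{k,i} - mean_i) · (x_{k,j} - mean_j), divisor n-1 = 3:
  S[X,X] = ((-2)·(-2) + (2)·(2) + (2)·(2) + (-2)·(-2)) / 3 = 16/3 = 5.3333
  S[X,Y] = ((-2)·(-2) + (2)·(3) + (2)·(0) + (-2)·(-1)) / 3 = 12/3 = 4
  S[Y,Y] = ((-2)·(-2) + (3)·(3) + (0)·(0) + (-1)·(-1)) / 3 = 14/3 = 4.6667
  S = [[5.3333, 4],
 [4, 4.6667]].

Step 3 — invert S. det(S) = 5.3333·4.6667 - (4)² = 8.8889.
  S^{-1} = (1/det) · [[d, -b], [-b, a]] = [[0.525, -0.45],
 [-0.45, 0.6]].

Step 4 — quadratic form (x̄ - mu_0)^T · S^{-1} · (x̄ - mu_0):
  S^{-1} · (x̄ - mu_0) = (-2.775, 3.45),
  (x̄ - mu_0)^T · [...] = (-1)·(-2.775) + (5)·(3.45) = 20.025.

Step 5 — scale by n: T² = 4 · 20.025 = 80.1.

T² ≈ 80.1


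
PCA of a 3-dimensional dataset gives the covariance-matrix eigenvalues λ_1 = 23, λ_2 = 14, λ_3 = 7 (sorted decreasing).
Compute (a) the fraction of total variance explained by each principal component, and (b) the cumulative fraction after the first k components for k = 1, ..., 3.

Step 1 — total variance = trace(Sigma) = Σ λ_i = 23 + 14 + 7 = 44.

Step 2 — fraction explained by component i = λ_i / Σ λ:
  PC1: 23/44 = 0.5227
  PC2: 14/44 = 0.3182
  PC3: 7/44 = 0.1591

Step 3 — cumulative fraction after k components = (λ_1 + ... + λ_k) / Σ λ:
  k = 1: 23/44 = 0.5227
  k = 2: (23 + 14)/44 = 37/44 = 0.8409
  k = 3: (23 + 14 + 7)/44 = 44/44 = 1

Summary (fraction, with percent):

explained: PC1 0.5227 (52.27%), PC2 0.3182 (31.82%), PC3 0.1591 (15.91%);  cumulative: 0.5227, 0.8409, 1


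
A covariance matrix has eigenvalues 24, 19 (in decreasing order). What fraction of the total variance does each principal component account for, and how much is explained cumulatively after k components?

Step 1 — total variance = trace(Sigma) = Σ λ_i = 24 + 19 = 43.

Step 2 — fraction explained by component i = λ_i / Σ λ:
  PC1: 24/43 = 0.5581
  PC2: 19/43 = 0.4419

Step 3 — cumulative fraction after k components = (λ_1 + ... + λ_k) / Σ λ:
  k = 1: 24/43 = 0.5581
  k = 2: (24 + 19)/43 = 43/43 = 1

Summary (fraction, with percent):

explained: PC1 0.5581 (55.81%), PC2 0.4419 (44.19%);  cumulative: 0.5581, 1


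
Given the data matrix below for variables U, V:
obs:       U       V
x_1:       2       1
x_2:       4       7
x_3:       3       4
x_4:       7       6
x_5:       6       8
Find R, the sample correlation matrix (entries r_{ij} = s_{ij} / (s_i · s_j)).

Step 1 — column means:
  mean(U) = (2 + 4 + 3 + 7 + 6) / 5 = 22/5 = 4.4
  mean(V) = (1 + 7 + 4 + 6 + 8) / 5 = 26/5 = 5.2

Step 2 — sample variances and covariances s[i,j] = (1/(n-1)) · Σ_k (x_{k,i} - mean_i) · (x_{k,j} - mean_j), with n-1 = 4:
  s[U,U] = ((-2.4)·(-2.4) + (-0.4)·(-0.4) + (-1.4)·(-1.4) + (2.6)·(2.6) + (1.6)·(1.6)) / 4 = 17.2/4 = 4.3
  s[U,V] = ((-2.4)·(-4.2) + (-0.4)·(1.8) + (-1.4)·(-1.2) + (2.6)·(0.8) + (1.6)·(2.8)) / 4 = 17.6/4 = 4.4
  s[V,V] = ((-4.2)·(-4.2) + (1.8)·(1.8) + (-1.2)·(-1.2) + (0.8)·(0.8) + (2.8)·(2.8)) / 4 = 30.8/4 = 7.7
  Sample standard deviations s_i = √(s[i,i]):
  s(U) = √(4.3) = 2.0736
  s(V) = √(7.7) = 2.7749

Step 3 — r_{ij} = s_{ij} / (s_i · s_j):
  r[U,U] = 1 (diagonal).
  r[U,V] = 4.4 / (2.0736 · 2.7749) = 4.4 / 5.7541 = 0.7647
  r[V,V] = 1 (diagonal).

R is symmetric with unit diagonal. Assembling:

R = [[1, 0.7647],
 [0.7647, 1]]


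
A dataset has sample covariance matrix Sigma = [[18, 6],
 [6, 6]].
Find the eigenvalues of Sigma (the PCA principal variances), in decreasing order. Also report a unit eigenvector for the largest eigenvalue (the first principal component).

Step 1 — characteristic polynomial of 2×2 Sigma:
  det(Sigma - λI) = λ² - trace · λ + det = 0.
  trace = 18 + 6 = 24, det = 18·6 - (6)² = 72.
Step 2 — discriminant:
  Δ = trace² - 4·det = 576 - 288 = 288.
Step 3 — eigenvalues:
  λ = (trace ± √Δ)/2 = (24 ± 16.9706)/2,
  λ_1 = 20.4853,  λ_2 = 3.5147.

Step 4 — unit eigenvector for λ_1: solve (Sigma - λ_1 I)v = 0. First row:
  (18 - 20.4853)·v_x + (6)·v_y = 0, i.e. (-2.4853)·v_x + (6)·v_y = 0,
  so v ∝ (b, λ_1 - a) = (6, 2.4853) = u.
  ||u|| = √((6)² + (2.4853)²) = √(42.1766) ≈ 6.4944,
  v_1 = u/||u|| ≈ (0.9239, 0.3827) (||v_1|| = 1).

λ_1 = 20.4853,  λ_2 = 3.5147;  v_1 ≈ (0.9239, 0.3827)


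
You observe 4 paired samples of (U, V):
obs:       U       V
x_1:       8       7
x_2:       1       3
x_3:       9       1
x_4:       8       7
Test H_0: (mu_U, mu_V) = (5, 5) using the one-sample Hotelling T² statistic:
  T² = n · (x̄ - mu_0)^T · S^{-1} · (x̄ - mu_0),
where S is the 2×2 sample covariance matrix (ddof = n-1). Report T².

Step 1 — sample mean vector:
  mean(U) = (8 + 1 + 9 + 8) / 4 = 26/4 = 6.5
  mean(V) = (7 + 3 + 1 + 7) / 4 = 18/4 = 4.5
  x̄ = (6.5, 4.5),  deviation x̄ - mu_0 = (6.5, 4.5) - (5, 5) = (1.5, -0.5).

Step 2 — sample covariance matrix, S[i,j] = (1/(n-1)) · Σ_k (x_{k,i} - mean_i) · (x_{k,j} - mean_j), divisor n-1 = 3:
  S[U,U] = ((1.5)·(1.5) + (-5.5)·(-5.5) + (2.5)·(2.5) + (1.5)·(1.5)) / 3 = 41/3 = 13.6667
  S[U,V] = ((1.5)·(2.5) + (-5.5)·(-1.5) + (2.5)·(-3.5) + (1.5)·(2.5)) / 3 = 7/3 = 2.3333
  S[V,V] = ((2.5)·(2.5) + (-1.5)·(-1.5) + (-3.5)·(-3.5) + (2.5)·(2.5)) / 3 = 27/3 = 9
  S = [[13.6667, 2.3333],
 [2.3333, 9]].

Step 3 — invert S. det(S) = 13.6667·9 - (2.3333)² = 117.5556.
  S^{-1} = (1/det) · [[d, -b], [-b, a]] = [[0.0766, -0.0198],
 [-0.0198, 0.1163]].

Step 4 — quadratic form (x̄ - mu_0)^T · S^{-1} · (x̄ - mu_0):
  S^{-1} · (x̄ - mu_0) = (0.1248, -0.0879),
  (x̄ - mu_0)^T · [...] = (1.5)·(0.1248) + (-0.5)·(-0.0879) = 0.2311.

Step 5 — scale by n: T² = 4 · 0.2311 = 0.9244.

T² ≈ 0.9244


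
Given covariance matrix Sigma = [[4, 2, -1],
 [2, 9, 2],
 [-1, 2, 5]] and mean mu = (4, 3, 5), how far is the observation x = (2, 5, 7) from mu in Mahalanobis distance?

Step 1 — centre the observation: (x - mu) = (-2, 2, 2).

Step 2 — invert Sigma (cofactor / det for 3×3, or solve directly):
  Sigma^{-1} = [[0.3228, -0.0945, 0.1024],
 [-0.0945, 0.1496, -0.0787],
 [0.1024, -0.0787, 0.252]].

Step 3 — form the quadratic (x - mu)^T · Sigma^{-1} · (x - mu):
  Sigma^{-1} · (x - mu) = (-0.6299, 0.3307, 0.1417).
  (x - mu)^T · [Sigma^{-1} · (x - mu)] = (-2)·(-0.6299) + (2)·(0.3307) + (2)·(0.1417) = 2.2047.

Step 4 — take square root: d = √(2.2047) ≈ 1.4848.

d(x, mu) = √(2.2047) ≈ 1.4848


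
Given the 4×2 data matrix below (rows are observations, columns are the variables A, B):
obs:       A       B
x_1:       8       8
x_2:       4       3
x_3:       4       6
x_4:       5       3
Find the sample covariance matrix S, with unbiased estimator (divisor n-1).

Step 1 — column means:
  mean(A) = (8 + 4 + 4 + 5) / 4 = 21/4 = 5.25
  mean(B) = (8 + 3 + 6 + 3) / 4 = 20/4 = 5

Step 2 — sample covariance S[i,j] = (1/(n-1)) · Σ_k (x_{k,i} - mean_i) · (x_{k,j} - mean_j), with n-1 = 3.
  S[A,A] = ((2.75)·(2.75) + (-1.25)·(-1.25) + (-1.25)·(-1.25) + (-0.25)·(-0.25)) / 3 = 10.75/3 = 3.5833
  S[A,B] = ((2.75)·(3) + (-1.25)·(-2) + (-1.25)·(1) + (-0.25)·(-2)) / 3 = 10/3 = 3.3333
  S[B,B] = ((3)·(3) + (-2)·(-2) + (1)·(1) + (-2)·(-2)) / 3 = 18/3 = 6

S is symmetric (S[j,i] = S[i,j]). Assembling:

S = [[3.5833, 3.3333],
 [3.3333, 6]]


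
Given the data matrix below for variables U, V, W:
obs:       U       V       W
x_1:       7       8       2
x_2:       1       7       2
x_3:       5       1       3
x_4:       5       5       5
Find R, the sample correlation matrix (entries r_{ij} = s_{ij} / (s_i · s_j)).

Step 1 — column means:
  mean(U) = (7 + 1 + 5 + 5) / 4 = 18/4 = 4.5
  mean(V) = (8 + 7 + 1 + 5) / 4 = 21/4 = 5.25
  mean(W) = (2 + 2 + 3 + 5) / 4 = 12/4 = 3

Step 2 — sample variances and covariances s[i,j] = (1/(n-1)) · Σ_k (x_{k,i} - mean_i) · (x_{k,j} - mean_j), with n-1 = 3:
  s[U,U] = ((2.5)·(2.5) + (-3.5)·(-3.5) + (0.5)·(0.5) + (0.5)·(0.5)) / 3 = 19/3 = 6.3333
  s[U,V] = ((2.5)·(2.75) + (-3.5)·(1.75) + (0.5)·(-4.25) + (0.5)·(-0.25)) / 3 = -1.5/3 = -0.5
  s[U,W] = ((2.5)·(-1) + (-3.5)·(-1) + (0.5)·(0) + (0.5)·(2)) / 3 = 2/3 = 0.6667
  s[V,V] = ((2.75)·(2.75) + (1.75)·(1.75) + (-4.25)·(-4.25) + (-0.25)·(-0.25)) / 3 = 28.75/3 = 9.5833
  s[V,W] = ((2.75)·(-1) + (1.75)·(-1) + (-4.25)·(0) + (-0.25)·(2)) / 3 = -5/3 = -1.6667
  s[W,W] = ((-1)·(-1) + (-1)·(-1) + (0)·(0) + (2)·(2)) / 3 = 6/3 = 2
  Sample standard deviations s_i = √(s[i,i]):
  s(U) = √(6.3333) = 2.5166
  s(V) = √(9.5833) = 3.0957
  s(W) = √(2) = 1.4142

Step 3 — r_{ij} = s_{ij} / (s_i · s_j):
  r[U,U] = 1 (diagonal).
  r[U,V] = -0.5 / (2.5166 · 3.0957) = -0.5 / 7.7907 = -0.0642
  r[U,W] = 0.6667 / (2.5166 · 1.4142) = 0.6667 / 3.559 = 0.1873
  r[V,V] = 1 (diagonal).
  r[V,W] = -1.6667 / (3.0957 · 1.4142) = -1.6667 / 4.378 = -0.3807
  r[W,W] = 1 (diagonal).

R is symmetric with unit diagonal. Assembling:

R = [[1, -0.0642, 0.1873],
 [-0.0642, 1, -0.3807],
 [0.1873, -0.3807, 1]]


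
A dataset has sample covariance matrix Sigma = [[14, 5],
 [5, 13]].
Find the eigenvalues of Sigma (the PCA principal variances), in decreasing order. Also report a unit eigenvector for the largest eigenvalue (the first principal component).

Step 1 — characteristic polynomial of 2×2 Sigma:
  det(Sigma - λI) = λ² - trace · λ + det = 0.
  trace = 14 + 13 = 27, det = 14·13 - (5)² = 157.
Step 2 — discriminant:
  Δ = trace² - 4·det = 729 - 628 = 101.
Step 3 — eigenvalues:
  λ = (trace ± √Δ)/2 = (27 ± 10.0499)/2,
  λ_1 = 18.5249,  λ_2 = 8.4751.

Step 4 — unit eigenvector for λ_1: solve (Sigma - λ_1 I)v = 0. First row:
  (14 - 18.5249)·v_x + (5)·v_y = 0, i.e. (-4.5249)·v_x + (5)·v_y = 0,
  so v ∝ (b, λ_1 - a) = (5, 4.5249) = u.
  ||u|| = √((5)² + (4.5249)²) = √(45.4751) ≈ 6.7435,
  v_1 = u/||u|| ≈ (0.7415, 0.671) (||v_1|| = 1).

λ_1 = 18.5249,  λ_2 = 8.4751;  v_1 ≈ (0.7415, 0.671)


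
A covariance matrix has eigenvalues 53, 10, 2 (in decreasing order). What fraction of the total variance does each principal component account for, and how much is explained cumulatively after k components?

Step 1 — total variance = trace(Sigma) = Σ λ_i = 53 + 10 + 2 = 65.

Step 2 — fraction explained by component i = λ_i / Σ λ:
  PC1: 53/65 = 0.8154
  PC2: 10/65 = 0.1538
  PC3: 2/65 = 0.0308

Step 3 — cumulative fraction after k components = (λ_1 + ... + λ_k) / Σ λ:
  k = 1: 53/65 = 0.8154
  k = 2: (53 + 10)/65 = 63/65 = 0.9692
  k = 3: (53 + 10 + 2)/65 = 65/65 = 1

Summary (fraction, with percent):

explained: PC1 0.8154 (81.54%), PC2 0.1538 (15.38%), PC3 0.0308 (3.08%);  cumulative: 0.8154, 0.9692, 1


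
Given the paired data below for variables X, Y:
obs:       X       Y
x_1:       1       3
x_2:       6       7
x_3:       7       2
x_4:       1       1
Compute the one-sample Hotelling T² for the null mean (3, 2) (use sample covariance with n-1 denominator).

Step 1 — sample mean vector:
  mean(X) = (1 + 6 + 7 + 1) / 4 = 15/4 = 3.75
  mean(Y) = (3 + 7 + 2 + 1) / 4 = 13/4 = 3.25
  x̄ = (3.75, 3.25),  deviation x̄ - mu_0 = (3.75, 3.25) - (3, 2) = (0.75, 1.25).

Step 2 — sample covariance matrix, S[i,j] = (1/(n-1)) · Σ_k (x_{k,i} - mean_i) · (x_{k,j} - mean_j), divisor n-1 = 3:
  S[X,X] = ((-2.75)·(-2.75) + (2.25)·(2.25) + (3.25)·(3.25) + (-2.75)·(-2.75)) / 3 = 30.75/3 = 10.25
  S[X,Y] = ((-2.75)·(-0.25) + (2.25)·(3.75) + (3.25)·(-1.25) + (-2.75)·(-2.25)) / 3 = 11.25/3 = 3.75
  S[Y,Y] = ((-0.25)·(-0.25) + (3.75)·(3.75) + (-1.25)·(-1.25) + (-2.25)·(-2.25)) / 3 = 20.75/3 = 6.9167
  S = [[10.25, 3.75],
 [3.75, 6.9167]].

Step 3 — invert S. det(S) = 10.25·6.9167 - (3.75)² = 56.8333.
  S^{-1} = (1/det) · [[d, -b], [-b, a]] = [[0.1217, -0.066],
 [-0.066, 0.1804]].

Step 4 — quadratic form (x̄ - mu_0)^T · S^{-1} · (x̄ - mu_0):
  S^{-1} · (x̄ - mu_0) = (0.0088, 0.176),
  (x̄ - mu_0)^T · [...] = (0.75)·(0.0088) + (1.25)·(0.176) = 0.2265.

Step 5 — scale by n: T² = 4 · 0.2265 = 0.9062.

T² ≈ 0.9062


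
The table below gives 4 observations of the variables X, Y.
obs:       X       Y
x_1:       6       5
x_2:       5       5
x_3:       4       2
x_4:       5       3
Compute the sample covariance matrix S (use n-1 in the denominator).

Step 1 — column means:
  mean(X) = (6 + 5 + 4 + 5) / 4 = 20/4 = 5
  mean(Y) = (5 + 5 + 2 + 3) / 4 = 15/4 = 3.75

Step 2 — sample covariance S[i,j] = (1/(n-1)) · Σ_k (x_{k,i} - mean_i) · (x_{k,j} - mean_j), with n-1 = 3.
  S[X,X] = ((1)·(1) + (0)·(0) + (-1)·(-1) + (0)·(0)) / 3 = 2/3 = 0.6667
  S[X,Y] = ((1)·(1.25) + (0)·(1.25) + (-1)·(-1.75) + (0)·(-0.75)) / 3 = 3/3 = 1
  S[Y,Y] = ((1.25)·(1.25) + (1.25)·(1.25) + (-1.75)·(-1.75) + (-0.75)·(-0.75)) / 3 = 6.75/3 = 2.25

S is symmetric (S[j,i] = S[i,j]). Assembling:

S = [[0.6667, 1],
 [1, 2.25]]


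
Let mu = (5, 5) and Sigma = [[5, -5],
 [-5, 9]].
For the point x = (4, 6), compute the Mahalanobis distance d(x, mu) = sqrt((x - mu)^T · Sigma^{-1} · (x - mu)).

Step 1 — centre the observation: (x - mu) = (-1, 1).

Step 2 — invert Sigma. det(Sigma) = 5·9 - (-5)² = 20.
  Sigma^{-1} = (1/det) · [[d, -b], [-b, a]] = [[0.45, 0.25],
 [0.25, 0.25]].

Step 3 — form the quadratic (x - mu)^T · Sigma^{-1} · (x - mu):
  Sigma^{-1} · (x - mu) = (-0.2, 0).
  (x - mu)^T · [Sigma^{-1} · (x - mu)] = (-1)·(-0.2) + (1)·(0) = 0.2.

Step 4 — take square root: d = √(0.2) ≈ 0.4472.

d(x, mu) = √(0.2) ≈ 0.4472


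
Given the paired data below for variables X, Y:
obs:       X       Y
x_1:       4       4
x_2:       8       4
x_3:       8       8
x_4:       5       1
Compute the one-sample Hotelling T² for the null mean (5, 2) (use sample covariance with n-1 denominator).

Step 1 — sample mean vector:
  mean(X) = (4 + 8 + 8 + 5) / 4 = 25/4 = 6.25
  mean(Y) = (4 + 4 + 8 + 1) / 4 = 17/4 = 4.25
  x̄ = (6.25, 4.25),  deviation x̄ - mu_0 = (6.25, 4.25) - (5, 2) = (1.25, 2.25).

Step 2 — sample covariance matrix, S[i,j] = (1/(n-1)) · Σ_k (x_{k,i} - mean_i) · (x_{k,j} - mean_j), divisor n-1 = 3:
  S[X,X] = ((-2.25)·(-2.25) + (1.75)·(1.75) + (1.75)·(1.75) + (-1.25)·(-1.25)) / 3 = 12.75/3 = 4.25
  S[X,Y] = ((-2.25)·(-0.25) + (1.75)·(-0.25) + (1.75)·(3.75) + (-1.25)·(-3.25)) / 3 = 10.75/3 = 3.5833
  S[Y,Y] = ((-0.25)·(-0.25) + (-0.25)·(-0.25) + (3.75)·(3.75) + (-3.25)·(-3.25)) / 3 = 24.75/3 = 8.25
  S = [[4.25, 3.5833],
 [3.5833, 8.25]].

Step 3 — invert S. det(S) = 4.25·8.25 - (3.5833)² = 22.2222.
  S^{-1} = (1/det) · [[d, -b], [-b, a]] = [[0.3712, -0.1612],
 [-0.1612, 0.1912]].

Step 4 — quadratic form (x̄ - mu_0)^T · S^{-1} · (x̄ - mu_0):
  S^{-1} · (x̄ - mu_0) = (0.1013, 0.2288),
  (x̄ - mu_0)^T · [...] = (1.25)·(0.1013) + (2.25)·(0.2288) = 0.6412.

Step 5 — scale by n: T² = 4 · 0.6412 = 2.565.

T² ≈ 2.565


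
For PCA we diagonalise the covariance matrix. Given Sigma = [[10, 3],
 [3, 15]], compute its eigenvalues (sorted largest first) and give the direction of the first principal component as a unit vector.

Step 1 — characteristic polynomial of 2×2 Sigma:
  det(Sigma - λI) = λ² - trace · λ + det = 0.
  trace = 10 + 15 = 25, det = 10·15 - (3)² = 141.
Step 2 — discriminant:
  Δ = trace² - 4·det = 625 - 564 = 61.
Step 3 — eigenvalues:
  λ = (trace ± √Δ)/2 = (25 ± 7.8102)/2,
  λ_1 = 16.4051,  λ_2 = 8.5949.

Step 4 — unit eigenvector for λ_1: solve (Sigma - λ_1 I)v = 0. First row:
  (10 - 16.4051)·v_x + (3)·v_y = 0, i.e. (-6.4051)·v_x + (3)·v_y = 0,
  so v ∝ (b, λ_1 - a) = (3, 6.4051) = u.
  ||u|| = √((3)² + (6.4051)²) = √(50.0256) ≈ 7.0729,
  v_1 = u/||u|| ≈ (0.4242, 0.9056) (||v_1|| = 1).

λ_1 = 16.4051,  λ_2 = 8.5949;  v_1 ≈ (0.4242, 0.9056)


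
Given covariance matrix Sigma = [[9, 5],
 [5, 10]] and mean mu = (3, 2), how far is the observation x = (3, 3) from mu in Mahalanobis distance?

Step 1 — centre the observation: (x - mu) = (0, 1).

Step 2 — invert Sigma. det(Sigma) = 9·10 - (5)² = 65.
  Sigma^{-1} = (1/det) · [[d, -b], [-b, a]] = [[0.1538, -0.0769],
 [-0.0769, 0.1385]].

Step 3 — form the quadratic (x - mu)^T · Sigma^{-1} · (x - mu):
  Sigma^{-1} · (x - mu) = (-0.0769, 0.1385).
  (x - mu)^T · [Sigma^{-1} · (x - mu)] = (0)·(-0.0769) + (1)·(0.1385) = 0.1385.

Step 4 — take square root: d = √(0.1385) ≈ 0.3721.

d(x, mu) = √(0.1385) ≈ 0.3721


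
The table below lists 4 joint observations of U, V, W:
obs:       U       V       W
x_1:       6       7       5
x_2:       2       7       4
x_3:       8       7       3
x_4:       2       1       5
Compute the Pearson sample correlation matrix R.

Step 1 — column means:
  mean(U) = (6 + 2 + 8 + 2) / 4 = 18/4 = 4.5
  mean(V) = (7 + 7 + 7 + 1) / 4 = 22/4 = 5.5
  mean(W) = (5 + 4 + 3 + 5) / 4 = 17/4 = 4.25

Step 2 — sample variances and covariances s[i,j] = (1/(n-1)) · Σ_k (x_{k,i} - mean_i) · (x_{k,j} - mean_j), with n-1 = 3:
  s[U,U] = ((1.5)·(1.5) + (-2.5)·(-2.5) + (3.5)·(3.5) + (-2.5)·(-2.5)) / 3 = 27/3 = 9
  s[U,V] = ((1.5)·(1.5) + (-2.5)·(1.5) + (3.5)·(1.5) + (-2.5)·(-4.5)) / 3 = 15/3 = 5
  s[U,W] = ((1.5)·(0.75) + (-2.5)·(-0.25) + (3.5)·(-1.25) + (-2.5)·(0.75)) / 3 = -4.5/3 = -1.5
  s[V,V] = ((1.5)·(1.5) + (1.5)·(1.5) + (1.5)·(1.5) + (-4.5)·(-4.5)) / 3 = 27/3 = 9
  s[V,W] = ((1.5)·(0.75) + (1.5)·(-0.25) + (1.5)·(-1.25) + (-4.5)·(0.75)) / 3 = -4.5/3 = -1.5
  s[W,W] = ((0.75)·(0.75) + (-0.25)·(-0.25) + (-1.25)·(-1.25) + (0.75)·(0.75)) / 3 = 2.75/3 = 0.9167
  Sample standard deviations s_i = √(s[i,i]):
  s(U) = √(9) = 3
  s(V) = √(9) = 3
  s(W) = √(0.9167) = 0.9574

Step 3 — r_{ij} = s_{ij} / (s_i · s_j):
  r[U,U] = 1 (diagonal).
  r[U,V] = 5 / (3 · 3) = 5 / 9 = 0.5556
  r[U,W] = -1.5 / (3 · 0.9574) = -1.5 / 2.8723 = -0.5222
  r[V,V] = 1 (diagonal).
  r[V,W] = -1.5 / (3 · 0.9574) = -1.5 / 2.8723 = -0.5222
  r[W,W] = 1 (diagonal).

R is symmetric with unit diagonal. Assembling:

R = [[1, 0.5556, -0.5222],
 [0.5556, 1, -0.5222],
 [-0.5222, -0.5222, 1]]


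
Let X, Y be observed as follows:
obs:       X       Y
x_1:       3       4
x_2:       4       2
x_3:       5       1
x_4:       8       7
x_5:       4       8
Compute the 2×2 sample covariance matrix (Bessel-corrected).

Step 1 — column means:
  mean(X) = (3 + 4 + 5 + 8 + 4) / 5 = 24/5 = 4.8
  mean(Y) = (4 + 2 + 1 + 7 + 8) / 5 = 22/5 = 4.4

Step 2 — sample covariance S[i,j] = (1/(n-1)) · Σ_k (x_{k,i} - mean_i) · (x_{k,j} - mean_j), with n-1 = 4.
  S[X,X] = ((-1.8)·(-1.8) + (-0.8)·(-0.8) + (0.2)·(0.2) + (3.2)·(3.2) + (-0.8)·(-0.8)) / 4 = 14.8/4 = 3.7
  S[X,Y] = ((-1.8)·(-0.4) + (-0.8)·(-2.4) + (0.2)·(-3.4) + (3.2)·(2.6) + (-0.8)·(3.6)) / 4 = 7.4/4 = 1.85
  S[Y,Y] = ((-0.4)·(-0.4) + (-2.4)·(-2.4) + (-3.4)·(-3.4) + (2.6)·(2.6) + (3.6)·(3.6)) / 4 = 37.2/4 = 9.3

S is symmetric (S[j,i] = S[i,j]). Assembling:

S = [[3.7, 1.85],
 [1.85, 9.3]]


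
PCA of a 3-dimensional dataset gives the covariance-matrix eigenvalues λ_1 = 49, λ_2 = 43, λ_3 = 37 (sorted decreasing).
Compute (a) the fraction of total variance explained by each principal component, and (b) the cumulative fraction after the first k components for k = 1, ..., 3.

Step 1 — total variance = trace(Sigma) = Σ λ_i = 49 + 43 + 37 = 129.

Step 2 — fraction explained by component i = λ_i / Σ λ:
  PC1: 49/129 = 0.3798
  PC2: 43/129 = 0.3333
  PC3: 37/129 = 0.2868

Step 3 — cumulative fraction after k components = (λ_1 + ... + λ_k) / Σ λ:
  k = 1: 49/129 = 0.3798
  k = 2: (49 + 43)/129 = 92/129 = 0.7132
  k = 3: (49 + 43 + 37)/129 = 129/129 = 1

Summary (fraction, with percent):

explained: PC1 0.3798 (37.98%), PC2 0.3333 (33.33%), PC3 0.2868 (28.68%);  cumulative: 0.3798, 0.7132, 1


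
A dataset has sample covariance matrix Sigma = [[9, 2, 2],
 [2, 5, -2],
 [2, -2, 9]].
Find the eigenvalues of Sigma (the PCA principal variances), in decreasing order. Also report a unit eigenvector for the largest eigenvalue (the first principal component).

Step 1 — characteristic polynomial p(λ) = det(λI - Sigma) = λ³ - tr·λ² + c_1·λ - det, where tr = trace, c_1 = sum of the principal 2×2 minors, det = det(Sigma):
  tr = 9 + 5 + 9 = 23,
  c_1 = (9·5 - (2)²) + (9·9 - (2)²) + (5·9 - (-2)²) = 41 + 77 + 41 = 159,
  det = 9·(5·9 - (-2)²) - (2)·((2)·9 - (-2)·(2)) + (2)·((2)·(-2) - 5·(2)) = 9·(41) - (2)·(22) + (2)·(-14) = 297.
  So p(λ) = λ³ - 23λ² + 159λ - 297.
Step 2 — look for an integer root (rational root theorem: any rational root is an integer divisor of 297). Testing λ = 3:
  p(3) = 27 - 207 + 477 - 297 = 0  ✓
  Dividing out (λ - 3): p(λ) = (λ - 3)(λ² - 20λ + 99).
Step 3 — remaining eigenvalues from the quadratic λ² - 20λ + 99 = 0:
  Δ = 20² - 4·99 = 400 - 396 = 4,  λ = (20 ± √4)/2 = (20 ± 2)/2 = 11 or 9.
  Sorted: λ_1 = 11,  λ_2 = 9,  λ_3 = 3  (check: sum = 23 = tr ✓).

Step 4 — unit eigenvector for λ_1 = 11: v spans the null space of (Sigma - λ_1 I), whose rows are
  r_1 = (-2, 2, 2),  r_2 = (2, -6, -2),  r_3 = (2, -2, -2).
  v is orthogonal to every row, so take v ∝ r_1 × r_2 = ((2)·(-2) - (2)·(-6), (2)·(2) - (-2)·(-2), (-2)·(-6) - (2)·(2)) = (8, 0, 8).
  Rescale (divide by 8): u = (1, 0, 1).
  ||u|| = √((1)² + (0)² + (1)²) = √(2) ≈ 1.4142,  v_1 = u/||u|| ≈ (0.7071, 0, 0.7071) (||v_1|| = 1).

λ_1 = 11,  λ_2 = 9,  λ_3 = 3;  v_1 ≈ (0.7071, 0, 0.7071)


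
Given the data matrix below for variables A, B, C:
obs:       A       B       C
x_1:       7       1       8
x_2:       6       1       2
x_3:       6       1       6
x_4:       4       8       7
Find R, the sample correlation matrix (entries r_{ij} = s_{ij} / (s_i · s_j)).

Step 1 — column means:
  mean(A) = (7 + 6 + 6 + 4) / 4 = 23/4 = 5.75
  mean(B) = (1 + 1 + 1 + 8) / 4 = 11/4 = 2.75
  mean(C) = (8 + 2 + 6 + 7) / 4 = 23/4 = 5.75

Step 2 — sample variances and covariances s[i,j] = (1/(n-1)) · Σ_k (x_{k,i} - mean_i) · (x_{k,j} - mean_j), with n-1 = 3:
  s[A,A] = ((1.25)·(1.25) + (0.25)·(0.25) + (0.25)·(0.25) + (-1.75)·(-1.75)) / 3 = 4.75/3 = 1.5833
  s[A,B] = ((1.25)·(-1.75) + (0.25)·(-1.75) + (0.25)·(-1.75) + (-1.75)·(5.25)) / 3 = -12.25/3 = -4.0833
  s[A,C] = ((1.25)·(2.25) + (0.25)·(-3.75) + (0.25)·(0.25) + (-1.75)·(1.25)) / 3 = -0.25/3 = -0.0833
  s[B,B] = ((-1.75)·(-1.75) + (-1.75)·(-1.75) + (-1.75)·(-1.75) + (5.25)·(5.25)) / 3 = 36.75/3 = 12.25
  s[B,C] = ((-1.75)·(2.25) + (-1.75)·(-3.75) + (-1.75)·(0.25) + (5.25)·(1.25)) / 3 = 8.75/3 = 2.9167
  s[C,C] = ((2.25)·(2.25) + (-3.75)·(-3.75) + (0.25)·(0.25) + (1.25)·(1.25)) / 3 = 20.75/3 = 6.9167
  Sample standard deviations s_i = √(s[i,i]):
  s(A) = √(1.5833) = 1.2583
  s(B) = √(12.25) = 3.5
  s(C) = √(6.9167) = 2.63

Step 3 — r_{ij} = s_{ij} / (s_i · s_j):
  r[A,A] = 1 (diagonal).
  r[A,B] = -4.0833 / (1.2583 · 3.5) = -4.0833 / 4.4041 = -0.9272
  r[A,C] = -0.0833 / (1.2583 · 2.63) = -0.0833 / 3.3093 = -0.0252
  r[B,B] = 1 (diagonal).
  r[B,C] = 2.9167 / (3.5 · 2.63) = 2.9167 / 9.2048 = 0.3169
  r[C,C] = 1 (diagonal).

R is symmetric with unit diagonal. Assembling:

R = [[1, -0.9272, -0.0252],
 [-0.9272, 1, 0.3169],
 [-0.0252, 0.3169, 1]]


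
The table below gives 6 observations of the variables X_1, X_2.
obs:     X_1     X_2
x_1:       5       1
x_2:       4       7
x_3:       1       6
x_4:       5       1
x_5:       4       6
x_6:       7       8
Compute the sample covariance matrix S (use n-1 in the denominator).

Step 1 — column means:
  mean(X_1) = (5 + 4 + 1 + 5 + 4 + 7) / 6 = 26/6 = 4.3333
  mean(X_2) = (1 + 7 + 6 + 1 + 6 + 8) / 6 = 29/6 = 4.8333

Step 2 — sample covariance S[i,j] = (1/(n-1)) · Σ_k (x_{k,i} - mean_i) · (x_{k,j} - mean_j), with n-1 = 5.
  S[X_1,X_1] = ((0.6667)·(0.6667) + (-0.3333)·(-0.3333) + (-3.3333)·(-3.3333) + (0.6667)·(0.6667) + (-0.3333)·(-0.3333) + (2.6667)·(2.6667)) / 5 = 19.3333/5 = 3.8667
  S[X_1,X_2] = ((0.6667)·(-3.8333) + (-0.3333)·(2.1667) + (-3.3333)·(1.1667) + (0.6667)·(-3.8333) + (-0.3333)·(1.1667) + (2.6667)·(3.1667)) / 5 = -1.6667/5 = -0.3333
  S[X_2,X_2] = ((-3.8333)·(-3.8333) + (2.1667)·(2.1667) + (1.1667)·(1.1667) + (-3.8333)·(-3.8333) + (1.1667)·(1.1667) + (3.1667)·(3.1667)) / 5 = 46.8333/5 = 9.3667

S is symmetric (S[j,i] = S[i,j]). Assembling:

S = [[3.8667, -0.3333],
 [-0.3333, 9.3667]]


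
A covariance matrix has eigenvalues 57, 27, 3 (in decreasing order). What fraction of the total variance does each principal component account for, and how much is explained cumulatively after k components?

Step 1 — total variance = trace(Sigma) = Σ λ_i = 57 + 27 + 3 = 87.

Step 2 — fraction explained by component i = λ_i / Σ λ:
  PC1: 57/87 = 0.6552
  PC2: 27/87 = 0.3103
  PC3: 3/87 = 0.0345

Step 3 — cumulative fraction after k components = (λ_1 + ... + λ_k) / Σ λ:
  k = 1: 57/87 = 0.6552
  k = 2: (57 + 27)/87 = 84/87 = 0.9655
  k = 3: (57 + 27 + 3)/87 = 87/87 = 1

Summary (fraction, with percent):

explained: PC1 0.6552 (65.52%), PC2 0.3103 (31.03%), PC3 0.0345 (3.45%);  cumulative: 0.6552, 0.9655, 1


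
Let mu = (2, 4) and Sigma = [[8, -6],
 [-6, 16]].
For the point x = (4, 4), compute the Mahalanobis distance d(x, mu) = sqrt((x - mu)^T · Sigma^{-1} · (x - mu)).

Step 1 — centre the observation: (x - mu) = (2, 0).

Step 2 — invert Sigma. det(Sigma) = 8·16 - (-6)² = 92.
  Sigma^{-1} = (1/det) · [[d, -b], [-b, a]] = [[0.1739, 0.0652],
 [0.0652, 0.087]].

Step 3 — form the quadratic (x - mu)^T · Sigma^{-1} · (x - mu):
  Sigma^{-1} · (x - mu) = (0.3478, 0.1304).
  (x - mu)^T · [Sigma^{-1} · (x - mu)] = (2)·(0.3478) + (0)·(0.1304) = 0.6957.

Step 4 — take square root: d = √(0.6957) ≈ 0.8341.

d(x, mu) = √(0.6957) ≈ 0.8341
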